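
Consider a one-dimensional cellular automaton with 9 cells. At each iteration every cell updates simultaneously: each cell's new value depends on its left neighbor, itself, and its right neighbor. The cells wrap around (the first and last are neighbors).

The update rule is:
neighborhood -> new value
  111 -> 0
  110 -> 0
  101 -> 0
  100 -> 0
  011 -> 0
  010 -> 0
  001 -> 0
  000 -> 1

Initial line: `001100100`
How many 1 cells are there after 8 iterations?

100000001
001111100
100000001  (repeats iteration 1; period 2)
iteration 8: 001111100
count of 1: 5

5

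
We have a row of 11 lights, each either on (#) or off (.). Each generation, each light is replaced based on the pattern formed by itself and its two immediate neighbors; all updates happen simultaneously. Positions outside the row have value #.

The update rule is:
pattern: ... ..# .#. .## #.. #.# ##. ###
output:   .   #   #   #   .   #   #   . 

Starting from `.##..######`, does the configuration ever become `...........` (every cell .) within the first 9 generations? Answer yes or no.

no

###.##.....
..####....#
.##..#...##
###.##..##.
..####.####
.##..###...
###.##.#..#
..######.##
.##....###.
generation 9 is .##....###., still not uniform .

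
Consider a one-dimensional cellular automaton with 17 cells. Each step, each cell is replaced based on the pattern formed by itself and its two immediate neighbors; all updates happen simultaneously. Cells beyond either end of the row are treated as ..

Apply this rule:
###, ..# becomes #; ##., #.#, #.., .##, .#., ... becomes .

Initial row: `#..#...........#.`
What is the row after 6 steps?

..#...........#..
.#...........#...
#...........#....
...........#.....
..........#......
.........#.......

.........#.......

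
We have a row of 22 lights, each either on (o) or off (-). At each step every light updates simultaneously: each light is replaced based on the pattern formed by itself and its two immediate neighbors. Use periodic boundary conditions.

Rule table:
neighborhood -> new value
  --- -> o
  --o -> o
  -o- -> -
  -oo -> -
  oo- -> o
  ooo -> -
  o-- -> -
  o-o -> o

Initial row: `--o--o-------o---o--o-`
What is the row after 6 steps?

oo--o--oooooo--oo--o--
-o-o--o-----o-o-o-o--o
o-o--o--oooo-o-o-o--o-
-o--o--o---oo-o-o--o-o
o--o--o--oo-oo-o--o-o-
--o--o--o-oo-oo--o-o-o

--o--o--o-oo-oo--o-o-o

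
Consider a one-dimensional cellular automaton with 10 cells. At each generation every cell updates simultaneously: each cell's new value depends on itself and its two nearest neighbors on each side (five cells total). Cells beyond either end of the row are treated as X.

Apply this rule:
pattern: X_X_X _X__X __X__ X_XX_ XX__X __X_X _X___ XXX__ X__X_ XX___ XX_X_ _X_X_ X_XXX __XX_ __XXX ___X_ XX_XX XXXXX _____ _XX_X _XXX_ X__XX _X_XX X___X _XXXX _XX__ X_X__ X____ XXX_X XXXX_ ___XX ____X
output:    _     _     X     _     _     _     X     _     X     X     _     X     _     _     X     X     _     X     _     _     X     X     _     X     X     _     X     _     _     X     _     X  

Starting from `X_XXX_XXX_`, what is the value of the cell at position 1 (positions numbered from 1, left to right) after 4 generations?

X

generation 1: ___X___X__
generation 2: XXXXXXXX_X
generation 3: XXXXXXX___
generation 4: XXXXXX_XX_
position 1 holds X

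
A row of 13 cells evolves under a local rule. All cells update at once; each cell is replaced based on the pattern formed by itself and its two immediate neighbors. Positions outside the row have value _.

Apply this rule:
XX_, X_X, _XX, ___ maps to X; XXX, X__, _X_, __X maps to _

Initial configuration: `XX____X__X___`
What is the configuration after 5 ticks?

XX_XX______XX
XXXXX_XXXX_XX
X___XXX__XXXX
__X_X_X__X__X
X__X_X_______

X__X_X_______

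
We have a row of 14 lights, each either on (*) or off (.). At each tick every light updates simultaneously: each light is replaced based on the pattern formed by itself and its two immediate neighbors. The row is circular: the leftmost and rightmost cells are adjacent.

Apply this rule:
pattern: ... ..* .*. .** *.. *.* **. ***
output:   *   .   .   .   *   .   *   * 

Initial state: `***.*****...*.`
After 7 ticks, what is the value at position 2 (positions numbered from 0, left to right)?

tick 1: .**..******...
tick 2: ..**..********
tick 3: *..**..*******
tick 4: **..**..******
tick 5: ***..**..*****
tick 6: ****..**..****
tick 7: *****..**..***
position 2 holds *

*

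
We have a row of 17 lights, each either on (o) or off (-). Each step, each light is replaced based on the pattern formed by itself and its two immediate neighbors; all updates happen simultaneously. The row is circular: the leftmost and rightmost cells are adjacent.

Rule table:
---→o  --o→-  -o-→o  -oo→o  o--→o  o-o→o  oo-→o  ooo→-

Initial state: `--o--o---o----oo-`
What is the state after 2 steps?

oooooo-ooo--ooo--

step 1: o-oo-ooo-oooo-ooo
step 2: oooooo-ooo--ooo--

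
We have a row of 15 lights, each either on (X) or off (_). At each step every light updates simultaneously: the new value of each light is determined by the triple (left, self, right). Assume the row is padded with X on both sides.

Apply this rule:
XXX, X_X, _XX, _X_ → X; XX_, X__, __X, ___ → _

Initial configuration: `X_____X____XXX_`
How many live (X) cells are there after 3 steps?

5

step 1: ______X____XX_X
step 2: ______X____X_XX
step 3: ______X____XXXX
count of X: 5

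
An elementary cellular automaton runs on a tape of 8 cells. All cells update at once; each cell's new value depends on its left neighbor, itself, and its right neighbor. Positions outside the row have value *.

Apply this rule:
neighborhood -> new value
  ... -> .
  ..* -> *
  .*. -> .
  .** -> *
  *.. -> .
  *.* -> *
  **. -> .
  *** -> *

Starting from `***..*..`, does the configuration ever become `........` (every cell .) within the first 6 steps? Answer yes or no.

**..*..*
*..*..**
..*..***
.*..****
*..*****
..******
step 6 is ..******, still not uniform .

no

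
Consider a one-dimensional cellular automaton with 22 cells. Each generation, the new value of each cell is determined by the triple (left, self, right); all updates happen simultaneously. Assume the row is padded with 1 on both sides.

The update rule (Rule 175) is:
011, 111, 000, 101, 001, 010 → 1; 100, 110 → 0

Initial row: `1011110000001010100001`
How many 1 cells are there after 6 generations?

0111100111111111101111
1111001111111111011111
1110011111111110111111
1100111111111101111111
1001111111111011111111
0011111111110111111111
count of 1: 19

19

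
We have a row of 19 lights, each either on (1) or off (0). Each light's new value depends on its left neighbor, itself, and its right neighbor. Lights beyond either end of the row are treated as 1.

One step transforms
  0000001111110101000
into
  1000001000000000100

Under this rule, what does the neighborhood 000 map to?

0

At position 1 the neighborhood is 000; the next row has 0 there.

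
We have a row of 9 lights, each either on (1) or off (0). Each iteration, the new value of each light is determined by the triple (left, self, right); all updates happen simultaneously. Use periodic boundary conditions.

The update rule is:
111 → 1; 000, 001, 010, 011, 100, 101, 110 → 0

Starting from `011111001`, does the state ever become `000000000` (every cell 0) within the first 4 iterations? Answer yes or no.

iteration 1: 001110000
iteration 2: 000100000
iteration 3: 000000000
all cells are 0 at iteration 3

yes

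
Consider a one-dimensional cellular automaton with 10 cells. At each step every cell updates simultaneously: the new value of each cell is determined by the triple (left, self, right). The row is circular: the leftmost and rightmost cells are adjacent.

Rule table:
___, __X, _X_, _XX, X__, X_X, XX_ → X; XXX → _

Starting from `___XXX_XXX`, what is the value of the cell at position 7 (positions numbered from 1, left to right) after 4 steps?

step 1: XXXX_XXX_X
step 2: ___XXX_XXX  (repeats step 0; period 2)
step 4: ___XXX_XXX
position 7 holds _

_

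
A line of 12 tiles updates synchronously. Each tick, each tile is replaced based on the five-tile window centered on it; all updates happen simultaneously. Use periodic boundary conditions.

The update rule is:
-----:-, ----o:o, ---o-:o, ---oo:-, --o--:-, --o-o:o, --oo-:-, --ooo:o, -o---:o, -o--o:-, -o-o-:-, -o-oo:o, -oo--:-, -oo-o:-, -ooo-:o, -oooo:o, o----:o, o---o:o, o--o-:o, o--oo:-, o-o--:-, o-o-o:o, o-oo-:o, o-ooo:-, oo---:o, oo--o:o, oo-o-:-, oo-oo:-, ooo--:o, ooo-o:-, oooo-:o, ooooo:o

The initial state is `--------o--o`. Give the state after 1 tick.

oo----oo--o-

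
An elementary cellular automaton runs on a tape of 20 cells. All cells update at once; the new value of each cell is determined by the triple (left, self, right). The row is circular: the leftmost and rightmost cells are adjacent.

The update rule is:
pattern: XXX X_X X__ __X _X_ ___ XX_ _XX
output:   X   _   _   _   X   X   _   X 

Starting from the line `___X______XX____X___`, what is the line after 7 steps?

XX_X_XXXX_X__XX_X_XX
X__X_XXX__X__X__X_XX
___X_XX___X__X__X_XX
_X_X_X__X_X__X__X_X_
_X_X_X__X_X__X__X_X_  (fixed point — unchanged through step 7)

_X_X_X__X_X__X__X_X_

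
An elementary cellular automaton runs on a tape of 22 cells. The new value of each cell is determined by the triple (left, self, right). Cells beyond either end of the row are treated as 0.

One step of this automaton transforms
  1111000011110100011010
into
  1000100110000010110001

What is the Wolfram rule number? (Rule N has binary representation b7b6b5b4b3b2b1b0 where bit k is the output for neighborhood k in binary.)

26

position 1: 111 → 0  (bit 7 = 0)
position 3: 110 → 0  (bit 6 = 0)
position 12: 101 → 0  (bit 5 = 0)
position 4: 100 → 1  (bit 4 = 1)
position 0: 011 → 1  (bit 3 = 1)
position 13: 010 → 0  (bit 2 = 0)
position 7: 001 → 1  (bit 1 = 1)
position 5: 000 → 0  (bit 0 = 0)
bits b7..b0 = 00011010 = 26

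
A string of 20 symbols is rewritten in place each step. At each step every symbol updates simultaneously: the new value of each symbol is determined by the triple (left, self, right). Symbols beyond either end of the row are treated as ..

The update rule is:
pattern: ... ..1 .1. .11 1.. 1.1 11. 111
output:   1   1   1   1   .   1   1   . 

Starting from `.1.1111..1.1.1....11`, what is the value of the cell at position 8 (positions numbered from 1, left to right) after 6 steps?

1

1111..1.111111.11111
1..1.1111....111...1
1.1111..1.1111.1.111
111..1.1111..11111.1
1.1.1111..1.11...111
11111..1.11111.111.1
position 8 holds 1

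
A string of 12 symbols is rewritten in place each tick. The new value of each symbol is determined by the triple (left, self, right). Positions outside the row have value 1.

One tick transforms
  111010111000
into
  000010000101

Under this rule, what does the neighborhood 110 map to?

0

At position 2 the neighborhood is 110; the next row has 0 there.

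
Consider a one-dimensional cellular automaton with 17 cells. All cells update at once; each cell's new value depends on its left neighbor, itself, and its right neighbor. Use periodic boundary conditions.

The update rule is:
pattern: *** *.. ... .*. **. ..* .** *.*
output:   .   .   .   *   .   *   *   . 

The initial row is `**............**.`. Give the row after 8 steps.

......**..**.....

step 1: *............**..
step 2: *...........**..*
step 3: ...........**..**
step 4: ..........**..**.
step 5: .........**..**..
step 6: ........**..**...
step 7: .......**..**....
step 8: ......**..**.....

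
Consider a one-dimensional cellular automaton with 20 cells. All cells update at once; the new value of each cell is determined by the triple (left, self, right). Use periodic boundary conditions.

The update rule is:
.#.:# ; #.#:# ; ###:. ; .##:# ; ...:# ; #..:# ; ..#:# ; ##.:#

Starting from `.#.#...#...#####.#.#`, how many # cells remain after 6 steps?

5

############...#####
...........#####....
############...#####  (repeats step 1; period 2)
step 6: ...........#####....
count of #: 5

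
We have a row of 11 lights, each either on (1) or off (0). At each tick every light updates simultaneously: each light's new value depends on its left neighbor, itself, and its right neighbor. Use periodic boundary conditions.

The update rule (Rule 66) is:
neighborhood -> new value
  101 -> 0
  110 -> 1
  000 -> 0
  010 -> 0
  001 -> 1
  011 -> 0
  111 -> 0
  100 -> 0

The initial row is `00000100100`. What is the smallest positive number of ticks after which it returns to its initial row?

tick 1: 00001001000
tick 2: 00010010000
tick 3: 00100100000
tick 4: 01001000000
tick 5: 10010000000
tick 6: 00100000001
tick 7: 01000000010
tick 8: 10000000100
tick 9: 00000001001
tick 10: 00000010010
tick 11: 00000100100

11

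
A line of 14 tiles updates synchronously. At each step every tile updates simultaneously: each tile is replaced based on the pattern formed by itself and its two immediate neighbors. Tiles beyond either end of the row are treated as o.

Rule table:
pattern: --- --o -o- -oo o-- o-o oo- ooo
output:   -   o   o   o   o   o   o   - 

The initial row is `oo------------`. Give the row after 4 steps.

-oo----------o
oooo--------oo
---oo------oo-
o-oooo----oooo

o-oooo----oooo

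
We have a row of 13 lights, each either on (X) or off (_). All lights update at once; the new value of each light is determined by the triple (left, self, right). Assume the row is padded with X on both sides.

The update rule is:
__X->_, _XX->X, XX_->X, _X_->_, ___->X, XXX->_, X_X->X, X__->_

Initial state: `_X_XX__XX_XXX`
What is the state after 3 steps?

step 1: X_XXX__XXXX__
step 2: XXX_X__X__X__
step 3: __XX_________

__XX_________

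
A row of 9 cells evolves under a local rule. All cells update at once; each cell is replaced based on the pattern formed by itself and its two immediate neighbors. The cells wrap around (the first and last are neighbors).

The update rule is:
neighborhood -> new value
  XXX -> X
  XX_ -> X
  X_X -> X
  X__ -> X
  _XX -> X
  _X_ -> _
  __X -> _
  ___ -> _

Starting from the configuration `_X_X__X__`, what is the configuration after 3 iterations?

X___X_X__

__X_X__X_
___X_X__X
X___X_X__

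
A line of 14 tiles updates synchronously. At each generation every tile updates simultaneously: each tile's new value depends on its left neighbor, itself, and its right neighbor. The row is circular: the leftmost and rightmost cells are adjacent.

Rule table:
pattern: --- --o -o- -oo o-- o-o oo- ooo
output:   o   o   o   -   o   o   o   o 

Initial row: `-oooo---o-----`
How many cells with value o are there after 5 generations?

o-oooooooooooo
oo-ooooooooooo
ooo-oooooooooo
oooo-ooooooooo
ooooo-oooooooo
count of o: 13

13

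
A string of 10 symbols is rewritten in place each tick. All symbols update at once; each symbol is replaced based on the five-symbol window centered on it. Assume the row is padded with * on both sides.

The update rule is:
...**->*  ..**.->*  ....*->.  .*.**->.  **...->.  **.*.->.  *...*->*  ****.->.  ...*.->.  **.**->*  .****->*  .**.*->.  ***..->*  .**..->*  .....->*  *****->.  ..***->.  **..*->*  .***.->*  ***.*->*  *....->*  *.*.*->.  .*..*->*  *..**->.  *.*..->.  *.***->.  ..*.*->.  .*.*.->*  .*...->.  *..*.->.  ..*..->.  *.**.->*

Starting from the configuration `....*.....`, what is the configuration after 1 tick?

.*....**.*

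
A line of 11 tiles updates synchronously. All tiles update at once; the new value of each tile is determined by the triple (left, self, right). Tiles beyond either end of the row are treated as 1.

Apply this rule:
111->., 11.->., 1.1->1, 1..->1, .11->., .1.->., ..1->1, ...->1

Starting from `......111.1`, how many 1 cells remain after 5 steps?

7

111111...1.
......111.1  (repeats step 0; period 2)
step 5: 111111...1.
count of 1: 7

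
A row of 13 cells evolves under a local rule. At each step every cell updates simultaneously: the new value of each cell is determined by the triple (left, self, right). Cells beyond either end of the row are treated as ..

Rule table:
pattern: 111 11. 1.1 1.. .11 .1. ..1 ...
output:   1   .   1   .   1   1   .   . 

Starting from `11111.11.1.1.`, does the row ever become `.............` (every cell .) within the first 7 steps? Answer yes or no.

step 1: 1111.11.1111.
step 2: 111.11.1111..
step 3: 11.11.1111...
step 4: 1.11.1111....
step 5: 111.1111.....
step 6: 11.1111......
step 7: 1.1111.......
step 7 is 1.1111......., still not uniform .

no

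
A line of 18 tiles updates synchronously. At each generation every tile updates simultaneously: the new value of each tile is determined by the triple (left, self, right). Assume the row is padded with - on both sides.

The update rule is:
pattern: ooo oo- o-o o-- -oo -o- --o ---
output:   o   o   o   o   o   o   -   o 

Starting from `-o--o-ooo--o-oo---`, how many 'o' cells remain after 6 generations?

generation 1: -oo-oooooo-ooooooo
generation 2: -ooooooooooooooooo
generation 3: -ooooooooooooooooo  (fixed point — unchanged through generation 6)
count of o: 17

17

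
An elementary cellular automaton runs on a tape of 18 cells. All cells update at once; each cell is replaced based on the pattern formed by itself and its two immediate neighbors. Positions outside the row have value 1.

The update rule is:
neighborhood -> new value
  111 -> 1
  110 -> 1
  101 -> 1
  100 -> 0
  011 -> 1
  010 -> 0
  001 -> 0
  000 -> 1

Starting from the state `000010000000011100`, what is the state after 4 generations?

011000111111011100
111010111111111100
111101111111111100
111111111111111100

111111111111111100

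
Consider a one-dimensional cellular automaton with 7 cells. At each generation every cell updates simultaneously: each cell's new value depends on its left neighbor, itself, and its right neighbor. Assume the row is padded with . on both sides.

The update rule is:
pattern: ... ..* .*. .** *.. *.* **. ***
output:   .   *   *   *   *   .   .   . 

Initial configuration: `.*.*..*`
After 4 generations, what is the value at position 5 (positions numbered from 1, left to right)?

.

**.****
*..*...
*****..
*....*.
position 5 holds .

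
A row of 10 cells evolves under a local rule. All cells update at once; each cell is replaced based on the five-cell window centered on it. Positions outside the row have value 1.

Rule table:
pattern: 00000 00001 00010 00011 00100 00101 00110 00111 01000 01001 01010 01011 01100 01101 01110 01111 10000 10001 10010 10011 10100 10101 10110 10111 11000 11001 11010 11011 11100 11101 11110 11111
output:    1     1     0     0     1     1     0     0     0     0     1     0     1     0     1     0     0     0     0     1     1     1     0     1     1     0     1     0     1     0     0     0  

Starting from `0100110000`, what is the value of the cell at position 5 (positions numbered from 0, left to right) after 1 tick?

1101011010
position 5 holds 1

1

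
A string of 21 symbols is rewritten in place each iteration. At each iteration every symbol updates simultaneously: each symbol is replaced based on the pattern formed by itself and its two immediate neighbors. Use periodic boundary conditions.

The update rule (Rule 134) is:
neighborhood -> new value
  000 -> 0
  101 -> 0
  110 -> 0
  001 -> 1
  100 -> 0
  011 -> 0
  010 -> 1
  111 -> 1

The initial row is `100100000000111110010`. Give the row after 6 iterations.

iteration 1: 101100000001011100110
iteration 2: 100000000011001001000
iteration 3: 100000000100011011001
iteration 4: 000000001100100000010
iteration 5: 000000010001100000110
iteration 6: 000000110010000001000

000000110010000001000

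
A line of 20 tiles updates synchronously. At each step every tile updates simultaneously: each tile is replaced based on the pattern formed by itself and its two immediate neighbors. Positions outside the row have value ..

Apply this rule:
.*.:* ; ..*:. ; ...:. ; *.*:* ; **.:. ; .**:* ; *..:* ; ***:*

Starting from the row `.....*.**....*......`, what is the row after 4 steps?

.....***.*...**.....
.....**.***..*.*....
.....*.***.*.****...
.....****.******.*..

.....****.******.*..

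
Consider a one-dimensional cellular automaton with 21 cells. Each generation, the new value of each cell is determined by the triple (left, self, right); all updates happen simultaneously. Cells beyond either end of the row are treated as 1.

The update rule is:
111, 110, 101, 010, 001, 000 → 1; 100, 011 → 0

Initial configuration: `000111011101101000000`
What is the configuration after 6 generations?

generation 1: 011011101110111011111
generation 2: 101101110111011101111
generation 3: 110110111011101110111
generation 4: 111011011101110111011
generation 5: 111101101110111011101
generation 6: 111110110111011101110

111110110111011101110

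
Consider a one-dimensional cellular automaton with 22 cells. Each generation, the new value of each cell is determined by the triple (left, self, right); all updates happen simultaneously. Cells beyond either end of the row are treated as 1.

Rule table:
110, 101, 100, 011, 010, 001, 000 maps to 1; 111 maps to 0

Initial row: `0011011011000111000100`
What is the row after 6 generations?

1111111111111101111111
0000000000000111000000
1111111111111101111111  (repeats generation 1; period 2)
generation 6: 0000000000000111000000

0000000000000111000000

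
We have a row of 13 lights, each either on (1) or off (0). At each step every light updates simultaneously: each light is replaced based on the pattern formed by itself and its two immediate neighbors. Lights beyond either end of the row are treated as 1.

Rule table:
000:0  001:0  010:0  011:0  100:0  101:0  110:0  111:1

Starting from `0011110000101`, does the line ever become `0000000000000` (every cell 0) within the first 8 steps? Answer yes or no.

yes

0001100000000
0000000000000
all cells are 0 at step 2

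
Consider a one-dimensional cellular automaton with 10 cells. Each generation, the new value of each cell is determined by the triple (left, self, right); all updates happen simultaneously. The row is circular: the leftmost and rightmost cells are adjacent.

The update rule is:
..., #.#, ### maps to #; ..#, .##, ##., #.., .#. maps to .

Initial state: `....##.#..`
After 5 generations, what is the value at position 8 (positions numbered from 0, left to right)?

generation 1: ###...#..#
generation 2: ##..#.....
generation 3: ......###.
generation 4: #####..#..
generation 5: .###......
position 8 holds .

.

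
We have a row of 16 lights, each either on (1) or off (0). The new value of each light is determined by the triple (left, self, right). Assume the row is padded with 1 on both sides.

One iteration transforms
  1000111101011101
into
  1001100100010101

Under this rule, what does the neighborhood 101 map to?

At position 8 the neighborhood is 101; the next row has 0 there.

0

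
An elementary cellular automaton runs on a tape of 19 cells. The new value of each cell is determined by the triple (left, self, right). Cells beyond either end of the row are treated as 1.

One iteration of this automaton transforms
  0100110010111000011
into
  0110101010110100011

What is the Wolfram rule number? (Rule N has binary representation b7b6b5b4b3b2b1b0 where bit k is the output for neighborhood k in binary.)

position 11: 111 → 1  (bit 7 = 1)
position 5: 110 → 0  (bit 6 = 0)
position 0: 101 → 0  (bit 5 = 0)
position 2: 100 → 1  (bit 4 = 1)
position 4: 011 → 1  (bit 3 = 1)
position 1: 010 → 1  (bit 2 = 1)
position 3: 001 → 0  (bit 1 = 0)
position 14: 000 → 0  (bit 0 = 0)
bits b7..b0 = 10011100 = 156

156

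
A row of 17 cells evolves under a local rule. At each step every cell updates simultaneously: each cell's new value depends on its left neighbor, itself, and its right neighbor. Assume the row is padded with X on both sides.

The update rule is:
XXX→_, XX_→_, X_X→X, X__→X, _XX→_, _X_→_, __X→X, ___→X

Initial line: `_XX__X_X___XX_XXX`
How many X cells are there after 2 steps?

X__XX_X_XXX__X___
_XX__X_X___XX_XXX
count of X: 9

9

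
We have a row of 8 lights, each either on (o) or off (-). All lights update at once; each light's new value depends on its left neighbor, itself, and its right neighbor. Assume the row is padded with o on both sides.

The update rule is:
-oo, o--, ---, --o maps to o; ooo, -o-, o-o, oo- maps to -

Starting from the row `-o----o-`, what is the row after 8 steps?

--oooo--
ooo---oo
---oooo-
oooo----
----oooo
ooooo---
-----ooo
oooooo--

oooooo--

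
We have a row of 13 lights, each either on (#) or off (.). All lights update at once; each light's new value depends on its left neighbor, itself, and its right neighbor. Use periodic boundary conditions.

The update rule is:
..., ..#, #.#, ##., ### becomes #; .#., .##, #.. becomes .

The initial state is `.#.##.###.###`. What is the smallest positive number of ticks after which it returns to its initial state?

tick 1: #.#.##.###.##
tick 2: ##.#.##.###.#
tick 3: ###.#.##.###.
tick 4: .###.#.##.###
tick 5: #.###.#.##.##
tick 6: ##.###.#.##.#
tick 7: ###.###.#.##.
tick 8: .###.###.#.##
tick 9: #.###.###.#.#
tick 10: ##.###.###.#.
tick 11: .##.###.###.#
tick 12: #.##.###.###.
tick 13: .#.##.###.###

13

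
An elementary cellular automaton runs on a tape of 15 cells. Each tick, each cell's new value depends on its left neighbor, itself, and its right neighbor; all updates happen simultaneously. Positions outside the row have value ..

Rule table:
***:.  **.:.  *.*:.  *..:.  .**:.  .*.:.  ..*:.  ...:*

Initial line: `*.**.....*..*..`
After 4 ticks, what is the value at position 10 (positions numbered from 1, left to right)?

tick 1: .....***......*
tick 2: ****.....****..
tick 3: .....***......*  (repeats tick 1; period 2)
tick 4: ****.....****..
position 10 holds *

*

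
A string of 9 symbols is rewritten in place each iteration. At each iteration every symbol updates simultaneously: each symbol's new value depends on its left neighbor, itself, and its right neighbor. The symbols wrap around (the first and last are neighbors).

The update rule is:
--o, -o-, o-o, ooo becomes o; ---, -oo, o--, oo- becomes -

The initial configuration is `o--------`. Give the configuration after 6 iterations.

---o-----

o-------o
-------o-
------oo-
-----o---
----oo---
---o-----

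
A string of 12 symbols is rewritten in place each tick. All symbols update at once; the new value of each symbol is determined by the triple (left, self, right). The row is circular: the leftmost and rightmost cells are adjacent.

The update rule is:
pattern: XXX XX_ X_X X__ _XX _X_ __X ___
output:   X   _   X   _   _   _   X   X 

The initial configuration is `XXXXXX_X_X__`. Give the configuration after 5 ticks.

_XXXX_X_X__X
X_XX_X_X__X_
_X__X_X__X_X
X__X_X__X_X_
__X_X__X_X_X

__X_X__X_X_X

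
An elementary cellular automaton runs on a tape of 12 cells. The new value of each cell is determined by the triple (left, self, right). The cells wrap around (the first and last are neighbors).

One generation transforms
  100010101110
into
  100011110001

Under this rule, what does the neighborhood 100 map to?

At position 1 the neighborhood is 100; the next row has 0 there.

0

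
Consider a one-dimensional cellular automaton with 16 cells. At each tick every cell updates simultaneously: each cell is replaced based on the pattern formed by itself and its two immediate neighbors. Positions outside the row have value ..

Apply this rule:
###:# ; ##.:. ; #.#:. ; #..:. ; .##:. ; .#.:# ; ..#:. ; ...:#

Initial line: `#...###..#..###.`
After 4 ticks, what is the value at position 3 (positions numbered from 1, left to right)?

tick 1: #.#..#...#...#..
tick 2: #.#..#.#.#.#.#.#
tick 3: #.#..#.#.#.#.#.#  (fixed point — unchanged through tick 4)
position 3 holds #

#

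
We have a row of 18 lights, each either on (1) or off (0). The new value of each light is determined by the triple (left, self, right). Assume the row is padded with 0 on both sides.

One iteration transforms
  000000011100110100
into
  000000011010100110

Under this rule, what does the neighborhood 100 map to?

1

At position 10 the neighborhood is 100; the next row has 1 there.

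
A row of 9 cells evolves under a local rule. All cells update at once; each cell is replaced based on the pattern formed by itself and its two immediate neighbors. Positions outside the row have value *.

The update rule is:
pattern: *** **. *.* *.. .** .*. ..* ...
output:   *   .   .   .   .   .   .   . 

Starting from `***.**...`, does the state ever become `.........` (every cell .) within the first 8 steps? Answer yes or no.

yes

**.......
*........
.........
all cells are . at step 3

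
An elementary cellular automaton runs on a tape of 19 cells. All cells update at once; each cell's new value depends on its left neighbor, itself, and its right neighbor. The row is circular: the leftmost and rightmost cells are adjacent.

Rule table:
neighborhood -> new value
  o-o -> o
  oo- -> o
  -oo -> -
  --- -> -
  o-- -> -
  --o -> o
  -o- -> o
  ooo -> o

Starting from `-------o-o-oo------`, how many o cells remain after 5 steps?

------ooooo-o------
-----o-oooooo------
----ooo-ooooo------
---o-ooo-oooo------
--ooo-ooo-ooo------
count of o: 9

9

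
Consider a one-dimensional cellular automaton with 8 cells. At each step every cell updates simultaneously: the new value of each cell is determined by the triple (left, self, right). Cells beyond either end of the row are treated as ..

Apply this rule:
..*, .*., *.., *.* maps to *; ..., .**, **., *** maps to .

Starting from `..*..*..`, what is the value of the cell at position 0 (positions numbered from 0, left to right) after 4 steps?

.

.******.
*......*
**....**
..*..*..
position 0 holds .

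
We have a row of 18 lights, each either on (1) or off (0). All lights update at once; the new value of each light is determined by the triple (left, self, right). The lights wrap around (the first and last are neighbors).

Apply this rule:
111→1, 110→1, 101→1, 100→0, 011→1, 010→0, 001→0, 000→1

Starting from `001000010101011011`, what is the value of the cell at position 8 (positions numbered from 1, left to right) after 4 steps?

0

step 1: 000011001010111111
step 2: 011011000101111111
step 3: 111111010011111111
step 4: 111111100011111111
position 8 holds 0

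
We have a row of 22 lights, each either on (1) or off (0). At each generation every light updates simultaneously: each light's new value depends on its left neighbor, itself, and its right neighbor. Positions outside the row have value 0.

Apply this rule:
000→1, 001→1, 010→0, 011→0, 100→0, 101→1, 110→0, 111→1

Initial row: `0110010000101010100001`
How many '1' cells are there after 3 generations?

1000100111010101001110
0011001010101010010100
1100010101010100101001
count of 1: 10

10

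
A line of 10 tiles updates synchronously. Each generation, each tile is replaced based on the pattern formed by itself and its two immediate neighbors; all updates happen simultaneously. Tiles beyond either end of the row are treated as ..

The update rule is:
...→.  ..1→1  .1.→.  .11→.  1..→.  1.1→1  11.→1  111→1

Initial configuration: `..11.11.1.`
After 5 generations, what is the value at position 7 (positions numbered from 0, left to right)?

.1.11.11..
1.1.11.1..
.1.1.11...
1.1.1.1...
.1.1.1....
position 7 holds .

.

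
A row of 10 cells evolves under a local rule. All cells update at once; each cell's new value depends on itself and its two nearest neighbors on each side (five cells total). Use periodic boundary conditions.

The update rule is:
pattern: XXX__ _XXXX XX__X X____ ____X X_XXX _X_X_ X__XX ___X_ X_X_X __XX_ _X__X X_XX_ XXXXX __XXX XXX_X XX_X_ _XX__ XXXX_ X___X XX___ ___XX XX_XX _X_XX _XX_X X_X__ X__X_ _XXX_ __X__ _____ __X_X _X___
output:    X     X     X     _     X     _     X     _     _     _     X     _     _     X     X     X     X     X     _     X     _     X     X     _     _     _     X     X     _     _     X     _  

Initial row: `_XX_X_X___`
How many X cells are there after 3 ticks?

6

XX_X_X___X
XXX_X__XXX
X_XX___XXX
count of X: 6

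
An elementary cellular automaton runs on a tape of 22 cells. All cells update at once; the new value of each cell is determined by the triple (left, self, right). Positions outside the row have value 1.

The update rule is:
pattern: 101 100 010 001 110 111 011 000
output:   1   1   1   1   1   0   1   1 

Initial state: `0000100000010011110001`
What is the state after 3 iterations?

1111111111111110011111
0000000000000011110000
1111111111111110011111

1111111111111110011111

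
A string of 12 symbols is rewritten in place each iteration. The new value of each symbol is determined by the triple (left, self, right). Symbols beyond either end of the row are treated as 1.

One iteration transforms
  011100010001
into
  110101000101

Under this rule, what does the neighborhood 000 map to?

At position 5 the neighborhood is 000; the next row has 1 there.

1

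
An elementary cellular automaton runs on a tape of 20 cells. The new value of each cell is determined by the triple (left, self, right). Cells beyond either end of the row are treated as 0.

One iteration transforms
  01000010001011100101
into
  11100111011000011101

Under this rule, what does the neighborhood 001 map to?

1

At position 0 the neighborhood is 001; the next row has 1 there.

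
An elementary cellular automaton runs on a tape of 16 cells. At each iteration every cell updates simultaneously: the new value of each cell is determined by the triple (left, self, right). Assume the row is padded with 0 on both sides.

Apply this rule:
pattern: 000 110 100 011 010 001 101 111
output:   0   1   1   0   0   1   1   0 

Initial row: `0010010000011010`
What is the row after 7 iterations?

0101010101101010

0101101000101101
1010110101010110
0101011010101011
1010101101010101
0101010110101010
1010101011010101
0101010101101010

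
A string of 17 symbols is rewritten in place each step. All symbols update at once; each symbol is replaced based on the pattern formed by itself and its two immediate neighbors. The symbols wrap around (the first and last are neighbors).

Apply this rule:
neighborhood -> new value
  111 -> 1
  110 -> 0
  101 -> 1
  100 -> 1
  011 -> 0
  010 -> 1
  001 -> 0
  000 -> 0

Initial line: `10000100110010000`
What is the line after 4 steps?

11000110001011000
00100001001100100
00110001100010110
00001000010011001

00001000010011001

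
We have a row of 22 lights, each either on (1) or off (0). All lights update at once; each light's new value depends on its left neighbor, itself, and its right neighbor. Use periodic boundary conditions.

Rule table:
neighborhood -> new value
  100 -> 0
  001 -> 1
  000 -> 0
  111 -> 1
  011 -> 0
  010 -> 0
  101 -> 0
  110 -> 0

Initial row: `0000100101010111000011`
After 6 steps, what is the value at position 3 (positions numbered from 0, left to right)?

step 1: 0001001000000010000100
step 2: 0010010000000100001000
step 3: 0100100000001000010000
step 4: 1001000000010000100000
step 5: 0010000000100001000001
step 6: 0100000001000010000010
position 3 holds 0

0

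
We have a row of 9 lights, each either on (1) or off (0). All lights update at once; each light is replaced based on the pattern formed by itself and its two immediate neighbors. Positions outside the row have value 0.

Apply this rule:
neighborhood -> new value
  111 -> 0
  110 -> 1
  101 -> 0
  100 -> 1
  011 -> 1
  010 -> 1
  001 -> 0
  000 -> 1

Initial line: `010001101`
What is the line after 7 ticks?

010101101

tick 1: 011101101
tick 2: 010101101
tick 3: 010101101  (fixed point — unchanged through tick 7)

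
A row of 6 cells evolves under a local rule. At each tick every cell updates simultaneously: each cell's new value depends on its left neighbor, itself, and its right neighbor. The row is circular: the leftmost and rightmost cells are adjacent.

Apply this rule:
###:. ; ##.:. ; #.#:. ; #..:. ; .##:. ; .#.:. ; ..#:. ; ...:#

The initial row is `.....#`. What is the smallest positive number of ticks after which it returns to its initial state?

.###..
.....#

2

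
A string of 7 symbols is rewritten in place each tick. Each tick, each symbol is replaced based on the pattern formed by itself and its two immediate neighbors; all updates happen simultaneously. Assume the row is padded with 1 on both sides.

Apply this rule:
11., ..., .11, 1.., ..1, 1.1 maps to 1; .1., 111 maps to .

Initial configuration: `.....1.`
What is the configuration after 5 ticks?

11111..

tick 1: 11111.1
tick 2: ....111
tick 3: 11111..
tick 4: ....111  (repeats tick 2; period 2)
tick 5: 11111..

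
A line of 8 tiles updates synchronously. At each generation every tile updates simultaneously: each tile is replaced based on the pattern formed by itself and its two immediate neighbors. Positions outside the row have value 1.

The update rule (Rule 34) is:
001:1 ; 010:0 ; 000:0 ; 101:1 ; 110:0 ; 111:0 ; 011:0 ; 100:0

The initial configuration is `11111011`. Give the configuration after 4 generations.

00000100
00001001
00010010
00100101

00100101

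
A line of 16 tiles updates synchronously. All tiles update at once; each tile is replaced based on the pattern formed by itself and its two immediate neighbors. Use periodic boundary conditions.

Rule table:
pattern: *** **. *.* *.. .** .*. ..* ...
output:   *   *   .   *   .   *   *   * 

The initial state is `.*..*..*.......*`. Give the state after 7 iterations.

.***************
..**************
**.*************
**..************
****.***********
****..**********
******.*********

******.*********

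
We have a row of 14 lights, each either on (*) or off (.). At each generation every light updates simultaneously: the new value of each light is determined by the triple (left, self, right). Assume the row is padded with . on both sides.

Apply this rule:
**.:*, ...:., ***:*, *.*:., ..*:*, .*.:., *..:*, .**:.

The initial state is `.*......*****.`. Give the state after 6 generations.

.......*..*...

generation 1: *.*....*.*****
generation 2: ...*..*...****
generation 3: ..*.**.*.*.***
generation 4: .*...*......**
generation 5: *.*.*.*....*.*
generation 6: .......*..*...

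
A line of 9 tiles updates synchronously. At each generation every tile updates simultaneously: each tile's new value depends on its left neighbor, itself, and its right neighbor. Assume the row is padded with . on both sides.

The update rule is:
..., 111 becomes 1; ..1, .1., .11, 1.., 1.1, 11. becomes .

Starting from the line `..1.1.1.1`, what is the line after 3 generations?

1........
..1111111
1..11111.

1..11111.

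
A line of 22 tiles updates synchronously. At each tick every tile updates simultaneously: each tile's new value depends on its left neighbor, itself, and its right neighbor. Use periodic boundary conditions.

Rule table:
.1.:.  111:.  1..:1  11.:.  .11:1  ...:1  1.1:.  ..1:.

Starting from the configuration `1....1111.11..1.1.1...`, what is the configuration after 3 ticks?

.111.1....1.1......11.
.1....111....11111.1.1
..111.1..111.1........

..111.1..111.1........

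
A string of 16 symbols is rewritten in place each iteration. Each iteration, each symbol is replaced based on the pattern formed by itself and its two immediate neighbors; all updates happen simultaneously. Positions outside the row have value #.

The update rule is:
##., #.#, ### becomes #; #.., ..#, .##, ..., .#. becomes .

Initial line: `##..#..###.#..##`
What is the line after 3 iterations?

iteration 1: ##......###....#
iteration 2: ##.......##.....
iteration 3: ##........#.....

##........#.....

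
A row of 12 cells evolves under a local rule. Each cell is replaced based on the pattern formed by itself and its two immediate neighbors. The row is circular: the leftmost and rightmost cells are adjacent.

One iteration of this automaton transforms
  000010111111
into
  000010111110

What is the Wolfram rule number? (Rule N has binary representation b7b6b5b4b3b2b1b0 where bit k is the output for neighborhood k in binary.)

position 7: 111 → 1  (bit 7 = 1)
position 11: 110 → 0  (bit 6 = 0)
position 5: 101 → 0  (bit 5 = 0)
position 0: 100 → 0  (bit 4 = 0)
position 6: 011 → 1  (bit 3 = 1)
position 4: 010 → 1  (bit 2 = 1)
position 3: 001 → 0  (bit 1 = 0)
position 1: 000 → 0  (bit 0 = 0)
bits b7..b0 = 10001100 = 140

140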